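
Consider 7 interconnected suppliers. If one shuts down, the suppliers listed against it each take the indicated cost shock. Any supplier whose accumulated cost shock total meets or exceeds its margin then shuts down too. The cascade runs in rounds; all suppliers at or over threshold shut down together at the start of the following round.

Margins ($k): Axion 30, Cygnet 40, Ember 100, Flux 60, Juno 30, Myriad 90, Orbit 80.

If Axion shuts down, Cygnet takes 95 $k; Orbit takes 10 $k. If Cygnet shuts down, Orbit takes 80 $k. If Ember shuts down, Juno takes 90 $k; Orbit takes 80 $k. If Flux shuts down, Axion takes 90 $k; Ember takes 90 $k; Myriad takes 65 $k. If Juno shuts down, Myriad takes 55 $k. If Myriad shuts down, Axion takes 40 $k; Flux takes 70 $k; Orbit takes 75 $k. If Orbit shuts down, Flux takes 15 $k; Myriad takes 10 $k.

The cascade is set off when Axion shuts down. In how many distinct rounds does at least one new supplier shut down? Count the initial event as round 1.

3

Round 1 — Axion shuts down (initial).
  Cygnet: +95 → 95 ≥ 40
  Orbit: +10 → 10 < 80
Round 2 — Cygnet shuts down.
  Orbit: +80 → 90 ≥ 80
Round 3 — Orbit shuts down.
  Flux: +15 → 15 < 60
  Myriad: +10 → 10 < 90
No further shutdowns.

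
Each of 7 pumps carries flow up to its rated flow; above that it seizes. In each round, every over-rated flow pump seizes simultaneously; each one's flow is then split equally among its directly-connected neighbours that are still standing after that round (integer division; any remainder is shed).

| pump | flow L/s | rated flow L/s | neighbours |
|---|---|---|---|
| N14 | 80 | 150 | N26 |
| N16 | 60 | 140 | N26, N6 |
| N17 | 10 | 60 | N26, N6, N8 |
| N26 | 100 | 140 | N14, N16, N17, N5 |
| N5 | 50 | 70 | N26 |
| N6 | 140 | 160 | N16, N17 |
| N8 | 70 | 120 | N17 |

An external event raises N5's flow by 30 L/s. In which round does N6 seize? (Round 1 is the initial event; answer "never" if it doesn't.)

4

Round 1 — N5 at 80 > 70. N5 seizes.
  N5 sheds 80 L/s to N26: 80 each.
    N26: 100+80 = 180 > 140
Round 2 — N26 seizes.
  N26 sheds 180 L/s to N14, N16, N17: 60 each.
    N14: 80+60 = 140 ≤ 150
    N16: 60+60 = 120 ≤ 140
    N17: 10+60 = 70 > 60
Round 3 — N17 seizes.
  N17 sheds 70 L/s to N6, N8: 35 each.
    N6: 140+35 = 175 > 160
    N8: 70+35 = 105 ≤ 120
Round 4 — N6 seizes.
  N6 sheds 175 L/s to N16: 175 each.
    N16: 120+175 = 295 > 140
Round 5 — N16 seizes.
  N16 sheds 295 L/s: no online neighbours, lost.
No further seizures.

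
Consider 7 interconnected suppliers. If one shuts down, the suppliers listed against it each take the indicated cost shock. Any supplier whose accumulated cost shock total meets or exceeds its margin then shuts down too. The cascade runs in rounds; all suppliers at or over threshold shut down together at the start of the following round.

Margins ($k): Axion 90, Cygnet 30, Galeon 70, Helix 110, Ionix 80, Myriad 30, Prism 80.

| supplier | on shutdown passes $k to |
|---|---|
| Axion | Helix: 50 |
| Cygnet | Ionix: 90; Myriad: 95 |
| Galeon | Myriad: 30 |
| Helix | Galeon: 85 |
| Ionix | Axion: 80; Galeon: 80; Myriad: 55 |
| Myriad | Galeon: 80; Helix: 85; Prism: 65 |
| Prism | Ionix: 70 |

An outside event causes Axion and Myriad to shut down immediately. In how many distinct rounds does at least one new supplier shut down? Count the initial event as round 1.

Round 1 — Axion, Myriad shut down (initial).
  Galeon: +80 → 80 ≥ 70
  Helix: +50+85 → 135 ≥ 110
  Prism: +65 → 65 < 80
Round 2 — Galeon, Helix shut down.
No further shutdowns.

2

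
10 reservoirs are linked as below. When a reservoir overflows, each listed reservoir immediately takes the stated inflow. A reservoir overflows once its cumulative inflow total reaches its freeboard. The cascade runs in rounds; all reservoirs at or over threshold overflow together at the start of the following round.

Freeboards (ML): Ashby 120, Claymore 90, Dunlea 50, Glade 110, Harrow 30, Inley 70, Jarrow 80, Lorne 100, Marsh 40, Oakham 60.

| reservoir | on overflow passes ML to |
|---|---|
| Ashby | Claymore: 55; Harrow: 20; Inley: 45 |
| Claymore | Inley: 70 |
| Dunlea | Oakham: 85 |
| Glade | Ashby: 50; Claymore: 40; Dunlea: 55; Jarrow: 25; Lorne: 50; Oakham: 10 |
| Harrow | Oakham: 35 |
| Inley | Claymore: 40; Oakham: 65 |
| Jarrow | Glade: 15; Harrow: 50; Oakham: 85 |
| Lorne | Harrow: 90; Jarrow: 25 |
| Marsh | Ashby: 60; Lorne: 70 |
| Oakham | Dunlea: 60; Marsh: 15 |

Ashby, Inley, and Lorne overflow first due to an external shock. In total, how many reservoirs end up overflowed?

7

Round 1 — Ashby, Inley, Lorne overflow (initial).
  Claymore: +55+40 → 95 ≥ 90
  Harrow: +20+90 → 110 ≥ 30
  Jarrow: +25 → 25 < 80
  Oakham: +65 → 65 ≥ 60
Round 2 — Claymore, Harrow, Oakham overflow.
  Dunlea: +60 → 60 ≥ 50
  Marsh: +15 → 15 < 40
Round 3 — Dunlea overflows.
No further overflows.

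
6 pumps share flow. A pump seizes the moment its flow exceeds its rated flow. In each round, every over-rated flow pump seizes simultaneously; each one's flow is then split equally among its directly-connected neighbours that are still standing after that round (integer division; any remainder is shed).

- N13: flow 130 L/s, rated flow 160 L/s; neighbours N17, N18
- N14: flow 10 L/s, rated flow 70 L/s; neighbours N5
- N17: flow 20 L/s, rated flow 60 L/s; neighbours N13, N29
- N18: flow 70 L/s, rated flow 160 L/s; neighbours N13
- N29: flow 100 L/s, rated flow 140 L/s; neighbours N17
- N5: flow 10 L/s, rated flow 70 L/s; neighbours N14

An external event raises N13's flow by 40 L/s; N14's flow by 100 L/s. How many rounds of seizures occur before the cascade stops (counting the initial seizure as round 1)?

Round 1 — N13 at 170 > 160; N14 at 110 > 70. N13, N14 seize.
  N13 sheds 170 L/s to N17, N18: 85 each.
    N17: 20+85 = 105 > 60
    N18: 70+85 = 155 ≤ 160
  N14 sheds 110 L/s to N5: 110 each.
    N5: 10+110 = 120 > 70
Round 2 — N17, N5 seize.
  N17 sheds 105 L/s to N29: 105 each.
    N29: 100+105 = 205 > 140
  N5 sheds 120 L/s: no online neighbours, lost.
Round 3 — N29 seizes.
  N29 sheds 205 L/s: no online neighbours, lost.
No further seizures.

3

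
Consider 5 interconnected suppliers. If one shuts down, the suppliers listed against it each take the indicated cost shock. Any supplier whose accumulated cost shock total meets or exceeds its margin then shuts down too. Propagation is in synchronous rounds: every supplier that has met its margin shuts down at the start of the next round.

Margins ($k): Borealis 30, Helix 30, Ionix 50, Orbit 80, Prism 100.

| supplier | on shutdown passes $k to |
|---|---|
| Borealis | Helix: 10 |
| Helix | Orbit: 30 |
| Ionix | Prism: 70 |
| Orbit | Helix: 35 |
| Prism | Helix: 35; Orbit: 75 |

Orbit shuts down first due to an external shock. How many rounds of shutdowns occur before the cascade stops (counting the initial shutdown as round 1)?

2

Round 1 — Orbit shuts down (initial).
  Helix: +35 → 35 ≥ 30
Round 2 — Helix shuts down.
No further shutdowns.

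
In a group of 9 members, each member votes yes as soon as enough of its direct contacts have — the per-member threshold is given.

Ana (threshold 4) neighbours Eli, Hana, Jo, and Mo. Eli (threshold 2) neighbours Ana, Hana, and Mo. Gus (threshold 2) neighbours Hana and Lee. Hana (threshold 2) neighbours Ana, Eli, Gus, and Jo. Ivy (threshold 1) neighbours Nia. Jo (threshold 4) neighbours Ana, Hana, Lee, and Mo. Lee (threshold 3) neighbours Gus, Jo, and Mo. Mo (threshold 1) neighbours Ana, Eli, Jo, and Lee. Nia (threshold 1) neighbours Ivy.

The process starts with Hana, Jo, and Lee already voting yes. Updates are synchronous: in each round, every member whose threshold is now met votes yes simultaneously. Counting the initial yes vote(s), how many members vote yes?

7

Round 1 — Hana, Jo, Lee vote yes (initial).
Round 2 — checking thresholds:
  Ana: 2 of 4 neighbours < 4, not yet.
  Eli: 1 of 3 neighbours < 2, not yet.
  Gus: 2 of 2 neighbours ≥ 2, votes yes.
  Mo: 2 of 4 neighbours ≥ 1, votes yes.
Round 3 — checking thresholds:
  Ana: 3 of 4 neighbours < 4, not yet.
  Eli: 2 of 3 neighbours ≥ 2, votes yes.
Round 4 — checking thresholds:
  Ana: 4 of 4 neighbours ≥ 4, votes yes.
Round 5 — no new yes votes; cascade stops.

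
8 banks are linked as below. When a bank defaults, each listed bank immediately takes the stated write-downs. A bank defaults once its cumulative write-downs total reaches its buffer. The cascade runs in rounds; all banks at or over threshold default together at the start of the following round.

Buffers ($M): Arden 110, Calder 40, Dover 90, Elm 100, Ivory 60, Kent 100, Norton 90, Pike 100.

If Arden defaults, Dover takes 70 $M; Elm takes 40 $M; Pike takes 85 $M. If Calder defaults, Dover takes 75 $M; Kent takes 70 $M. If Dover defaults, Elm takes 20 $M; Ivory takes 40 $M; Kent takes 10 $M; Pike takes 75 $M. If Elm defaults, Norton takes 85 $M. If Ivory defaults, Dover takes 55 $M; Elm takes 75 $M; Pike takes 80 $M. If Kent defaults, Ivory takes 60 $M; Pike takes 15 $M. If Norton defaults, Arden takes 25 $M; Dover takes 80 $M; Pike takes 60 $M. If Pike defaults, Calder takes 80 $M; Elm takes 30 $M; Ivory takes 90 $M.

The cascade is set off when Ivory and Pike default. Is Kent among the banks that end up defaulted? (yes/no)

Round 1 — Ivory, Pike default (initial).
  Calder: +80 → 80 ≥ 40
  Dover: +55 → 55 < 90
  Elm: +75+30 → 105 ≥ 100
Round 2 — Calder, Elm default.
  Dover: +75 → 130 ≥ 90
  Kent: +70 → 70 < 100
  Norton: +85 → 85 < 90
Round 3 — Dover defaults.
  Kent: +10 → 80 < 100
No further defaults.

no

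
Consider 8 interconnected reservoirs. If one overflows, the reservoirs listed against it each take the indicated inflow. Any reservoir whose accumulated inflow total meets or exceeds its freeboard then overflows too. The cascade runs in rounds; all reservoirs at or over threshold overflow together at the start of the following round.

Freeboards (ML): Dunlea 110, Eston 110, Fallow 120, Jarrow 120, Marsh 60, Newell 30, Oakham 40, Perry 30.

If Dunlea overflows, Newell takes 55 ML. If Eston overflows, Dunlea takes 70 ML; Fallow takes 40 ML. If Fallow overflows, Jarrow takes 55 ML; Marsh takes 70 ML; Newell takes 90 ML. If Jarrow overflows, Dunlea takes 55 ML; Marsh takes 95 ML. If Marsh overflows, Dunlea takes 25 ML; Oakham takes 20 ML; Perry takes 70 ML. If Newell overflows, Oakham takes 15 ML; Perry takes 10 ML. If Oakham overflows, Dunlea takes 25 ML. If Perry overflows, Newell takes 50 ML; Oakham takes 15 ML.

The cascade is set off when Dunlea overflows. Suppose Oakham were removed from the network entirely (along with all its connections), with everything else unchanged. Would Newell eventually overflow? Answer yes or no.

With Oakham removed:
Round 1 — Dunlea overflows (initial).
  Newell: +55 → 55 ≥ 30
Round 2 — Newell overflows.
  Perry: +10 → 10 < 30
No further overflows.

yes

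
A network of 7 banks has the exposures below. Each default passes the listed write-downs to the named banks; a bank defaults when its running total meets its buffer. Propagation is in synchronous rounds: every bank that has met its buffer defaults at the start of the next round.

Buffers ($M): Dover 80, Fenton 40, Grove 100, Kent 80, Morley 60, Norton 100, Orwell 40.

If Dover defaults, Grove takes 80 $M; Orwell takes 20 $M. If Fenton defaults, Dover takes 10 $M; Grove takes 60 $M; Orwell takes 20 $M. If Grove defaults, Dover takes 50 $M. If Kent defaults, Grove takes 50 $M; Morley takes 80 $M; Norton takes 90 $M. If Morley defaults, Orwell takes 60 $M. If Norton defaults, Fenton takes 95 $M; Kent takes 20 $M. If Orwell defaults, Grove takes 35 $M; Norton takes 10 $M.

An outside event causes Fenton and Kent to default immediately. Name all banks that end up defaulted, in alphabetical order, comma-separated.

Fenton, Grove, Kent, Morley, Norton, Orwell

Round 1 — Fenton, Kent default (initial).
  Dover: +10 → 10 < 80
  Grove: +60+50 → 110 ≥ 100
  Morley: +80 → 80 ≥ 60
  Norton: +90 → 90 < 100
  Orwell: +20 → 20 < 40
Round 2 — Grove, Morley default.
  Dover: +50 → 60 < 80
  Orwell: +60 → 80 ≥ 40
Round 3 — Orwell defaults.
  Norton: +10 → 100 ≥ 100
Round 4 — Norton defaults.
No further defaults.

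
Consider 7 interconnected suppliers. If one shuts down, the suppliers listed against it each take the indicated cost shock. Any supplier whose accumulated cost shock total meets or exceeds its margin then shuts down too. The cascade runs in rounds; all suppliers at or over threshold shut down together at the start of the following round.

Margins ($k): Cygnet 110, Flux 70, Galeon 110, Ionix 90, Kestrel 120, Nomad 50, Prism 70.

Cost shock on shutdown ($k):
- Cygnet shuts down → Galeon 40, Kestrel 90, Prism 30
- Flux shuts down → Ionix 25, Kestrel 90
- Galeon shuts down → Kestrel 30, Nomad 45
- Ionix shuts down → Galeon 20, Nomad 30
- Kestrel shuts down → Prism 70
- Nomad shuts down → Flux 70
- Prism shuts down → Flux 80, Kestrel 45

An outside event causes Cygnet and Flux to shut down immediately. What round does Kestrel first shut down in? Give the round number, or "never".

2

Round 1 — Cygnet, Flux shut down (initial).
  Galeon: +40 → 40 < 110
  Ionix: +25 → 25 < 90
  Kestrel: +90+90 → 180 ≥ 120
  Prism: +30 → 30 < 70
Round 2 — Kestrel shuts down.
  Prism: +70 → 100 ≥ 70
Round 3 — Prism shuts down.
No further shutdowns.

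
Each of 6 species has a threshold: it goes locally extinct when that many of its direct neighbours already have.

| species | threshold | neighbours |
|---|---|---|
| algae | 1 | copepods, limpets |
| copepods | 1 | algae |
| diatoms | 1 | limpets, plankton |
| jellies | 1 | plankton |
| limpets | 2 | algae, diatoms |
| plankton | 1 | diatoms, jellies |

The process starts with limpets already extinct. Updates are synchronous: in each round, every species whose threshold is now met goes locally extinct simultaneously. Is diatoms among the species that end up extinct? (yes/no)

Round 1 — limpets goes locally extinct (initial).
Round 2 — checking thresholds:
  algae: 1 of 2 neighbours ≥ 1, goes locally extinct.
  diatoms: 1 of 2 neighbours ≥ 1, goes locally extinct.
Round 3 — checking thresholds:
  copepods: 1 of 1 neighbours ≥ 1, goes locally extinct.
  plankton: 1 of 2 neighbours ≥ 1, goes locally extinct.
Round 4 — checking thresholds:
  jellies: 1 of 1 neighbours ≥ 1, goes locally extinct.
Round 5 — no new extinctions; cascade stops.

yes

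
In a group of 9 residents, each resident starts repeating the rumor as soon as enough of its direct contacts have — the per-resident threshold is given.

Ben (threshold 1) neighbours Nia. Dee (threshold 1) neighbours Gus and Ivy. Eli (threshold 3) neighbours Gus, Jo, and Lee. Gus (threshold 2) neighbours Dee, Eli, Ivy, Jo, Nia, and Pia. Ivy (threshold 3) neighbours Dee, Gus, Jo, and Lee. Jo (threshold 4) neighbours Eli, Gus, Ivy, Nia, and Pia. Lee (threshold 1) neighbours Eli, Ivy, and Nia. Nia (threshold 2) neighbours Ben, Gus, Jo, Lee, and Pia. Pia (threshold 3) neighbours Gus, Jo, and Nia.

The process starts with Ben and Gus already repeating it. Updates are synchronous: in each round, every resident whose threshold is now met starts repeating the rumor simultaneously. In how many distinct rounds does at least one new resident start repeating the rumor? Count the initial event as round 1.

4

Round 1 — Ben, Gus start repeating the rumor (initial).
Round 2 — checking thresholds:
  Dee: 1 of 2 neighbours ≥ 1, starts repeating the rumor.
  Eli: 1 of 3 neighbours < 3, holds.
  Ivy: 1 of 4 neighbours < 3, holds.
  Jo: 1 of 5 neighbours < 4, holds.
  Nia: 2 of 5 neighbours ≥ 2, starts repeating the rumor.
  Pia: 1 of 3 neighbours < 3, holds.
Round 3 — checking thresholds:
  Eli: 1 of 3 neighbours < 3, holds.
  Ivy: 2 of 4 neighbours < 3, holds.
  Jo: 2 of 5 neighbours < 4, holds.
  Lee: 1 of 3 neighbours ≥ 1, starts repeating the rumor.
  Pia: 2 of 3 neighbours < 3, holds.
Round 4 — checking thresholds:
  Eli: 2 of 3 neighbours < 3, holds.
  Ivy: 3 of 4 neighbours ≥ 3, starts repeating the rumor.
  Jo: 2 of 5 neighbours < 4, holds.
  Pia: 2 of 3 neighbours < 3, holds.
Round 5 — no new spreads; cascade stops.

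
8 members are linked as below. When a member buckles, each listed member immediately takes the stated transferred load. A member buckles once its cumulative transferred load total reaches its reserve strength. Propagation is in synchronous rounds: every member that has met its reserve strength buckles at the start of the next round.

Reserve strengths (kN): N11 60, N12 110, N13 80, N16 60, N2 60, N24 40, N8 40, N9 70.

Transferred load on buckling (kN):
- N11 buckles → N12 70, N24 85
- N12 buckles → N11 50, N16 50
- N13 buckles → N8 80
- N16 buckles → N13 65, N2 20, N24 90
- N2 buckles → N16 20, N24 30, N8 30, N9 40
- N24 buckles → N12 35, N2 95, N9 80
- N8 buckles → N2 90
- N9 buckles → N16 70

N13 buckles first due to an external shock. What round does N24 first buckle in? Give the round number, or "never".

never

Round 1 — N13 buckles (initial).
  N8: +80 → 80 ≥ 40
Round 2 — N8 buckles.
  N2: +90 → 90 ≥ 60
Round 3 — N2 buckles.
  N16: +20 → 20 < 60
  N24: +30 → 30 < 40
  N9: +40 → 40 < 70
No further bucklings.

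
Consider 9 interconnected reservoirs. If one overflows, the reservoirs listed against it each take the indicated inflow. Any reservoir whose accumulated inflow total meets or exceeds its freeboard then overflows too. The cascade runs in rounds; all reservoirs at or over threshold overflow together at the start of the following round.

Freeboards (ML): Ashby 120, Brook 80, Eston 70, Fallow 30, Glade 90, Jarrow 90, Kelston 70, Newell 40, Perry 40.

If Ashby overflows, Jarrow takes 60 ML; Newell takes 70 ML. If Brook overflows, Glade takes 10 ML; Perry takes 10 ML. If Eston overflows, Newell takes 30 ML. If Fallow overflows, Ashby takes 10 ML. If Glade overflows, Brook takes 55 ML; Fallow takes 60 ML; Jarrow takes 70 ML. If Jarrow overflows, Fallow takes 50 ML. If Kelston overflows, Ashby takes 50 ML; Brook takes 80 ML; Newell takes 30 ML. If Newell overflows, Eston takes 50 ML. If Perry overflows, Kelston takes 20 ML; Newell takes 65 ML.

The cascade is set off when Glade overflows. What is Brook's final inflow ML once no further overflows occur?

Round 1 — Glade overflows (initial).
  Brook: +55 → 55 < 80
  Fallow: +60 → 60 ≥ 30
  Jarrow: +70 → 70 < 90
Round 2 — Fallow overflows.
  Ashby: +10 → 10 < 120
No further overflows.

55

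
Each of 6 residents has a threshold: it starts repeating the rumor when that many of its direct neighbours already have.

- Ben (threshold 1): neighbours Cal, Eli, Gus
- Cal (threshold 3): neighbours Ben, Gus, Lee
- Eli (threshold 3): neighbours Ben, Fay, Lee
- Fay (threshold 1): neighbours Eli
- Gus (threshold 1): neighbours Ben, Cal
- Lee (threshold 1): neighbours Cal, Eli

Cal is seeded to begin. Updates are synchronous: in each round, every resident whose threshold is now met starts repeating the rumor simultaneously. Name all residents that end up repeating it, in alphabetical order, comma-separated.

Round 1 — Cal starts repeating the rumor (initial).
Round 2 — checking thresholds:
  Ben: 1 of 3 neighbours ≥ 1, starts repeating the rumor.
  Gus: 1 of 2 neighbours ≥ 1, starts repeating the rumor.
  Lee: 1 of 2 neighbours ≥ 1, starts repeating the rumor.
Round 3 — no new spreads; cascade stops.

Ben, Cal, Gus, Lee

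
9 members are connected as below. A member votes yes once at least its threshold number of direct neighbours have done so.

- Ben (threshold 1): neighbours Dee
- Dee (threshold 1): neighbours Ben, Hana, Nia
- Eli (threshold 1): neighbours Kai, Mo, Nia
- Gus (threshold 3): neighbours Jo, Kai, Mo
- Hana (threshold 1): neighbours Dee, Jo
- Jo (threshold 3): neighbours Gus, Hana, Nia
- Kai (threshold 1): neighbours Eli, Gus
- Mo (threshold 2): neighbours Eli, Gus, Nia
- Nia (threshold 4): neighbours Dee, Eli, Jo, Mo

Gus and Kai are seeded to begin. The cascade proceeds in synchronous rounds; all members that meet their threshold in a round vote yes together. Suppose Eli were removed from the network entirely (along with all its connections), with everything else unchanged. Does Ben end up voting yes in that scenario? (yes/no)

no

With Eli removed:
Round 1 — Gus, Kai vote yes (initial).
Round 2 — no new yes votes; cascade stops.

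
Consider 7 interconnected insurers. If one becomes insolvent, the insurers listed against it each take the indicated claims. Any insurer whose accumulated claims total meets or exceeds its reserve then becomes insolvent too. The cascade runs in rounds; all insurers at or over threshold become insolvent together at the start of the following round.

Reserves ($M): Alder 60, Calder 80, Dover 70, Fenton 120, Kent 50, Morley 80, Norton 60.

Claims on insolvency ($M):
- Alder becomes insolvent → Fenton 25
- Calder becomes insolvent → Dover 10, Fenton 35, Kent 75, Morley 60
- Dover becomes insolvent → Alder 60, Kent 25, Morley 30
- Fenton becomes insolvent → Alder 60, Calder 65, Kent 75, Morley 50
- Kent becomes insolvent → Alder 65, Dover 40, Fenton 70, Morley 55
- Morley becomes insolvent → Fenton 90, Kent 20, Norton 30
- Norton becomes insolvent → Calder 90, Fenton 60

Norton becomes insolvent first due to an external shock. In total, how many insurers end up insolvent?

6

Round 1 — Norton becomes insolvent (initial).
  Calder: +90 → 90 ≥ 80
  Fenton: +60 → 60 < 120
Round 2 — Calder becomes insolvent.
  Dover: +10 → 10 < 70
  Fenton: +35 → 95 < 120
  Kent: +75 → 75 ≥ 50
  Morley: +60 → 60 < 80
Round 3 — Kent becomes insolvent.
  Alder: +65 → 65 ≥ 60
  Dover: +40 → 50 < 70
  Fenton: +70 → 165 ≥ 120
  Morley: +55 → 115 ≥ 80
Round 4 — Alder, Fenton, Morley become insolvent.
No further insolvencies.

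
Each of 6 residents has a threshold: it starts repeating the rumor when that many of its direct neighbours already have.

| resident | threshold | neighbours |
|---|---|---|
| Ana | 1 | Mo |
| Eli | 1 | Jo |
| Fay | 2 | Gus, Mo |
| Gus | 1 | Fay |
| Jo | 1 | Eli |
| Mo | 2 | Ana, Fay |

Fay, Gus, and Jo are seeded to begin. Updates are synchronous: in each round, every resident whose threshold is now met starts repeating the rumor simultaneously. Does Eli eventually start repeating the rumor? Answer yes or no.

Round 1 — Fay, Gus, Jo start repeating the rumor (initial).
Round 2 — checking thresholds:
  Eli: 1 of 1 neighbours ≥ 1, starts repeating the rumor.
  Mo: 1 of 2 neighbours < 2, holds.
Round 3 — no new spreads; cascade stops.

yes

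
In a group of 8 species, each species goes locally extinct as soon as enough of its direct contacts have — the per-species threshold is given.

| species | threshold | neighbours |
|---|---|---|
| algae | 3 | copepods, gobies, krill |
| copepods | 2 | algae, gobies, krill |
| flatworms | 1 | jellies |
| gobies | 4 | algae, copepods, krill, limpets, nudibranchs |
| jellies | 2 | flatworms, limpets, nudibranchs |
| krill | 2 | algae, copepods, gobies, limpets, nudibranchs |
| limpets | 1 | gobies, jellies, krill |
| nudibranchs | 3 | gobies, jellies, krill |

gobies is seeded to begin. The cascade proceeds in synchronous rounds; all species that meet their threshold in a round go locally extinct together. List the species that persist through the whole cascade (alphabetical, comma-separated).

Round 1 — gobies goes locally extinct (initial).
Round 2 — checking thresholds:
  algae: 1 of 3 neighbours < 3, below threshold.
  copepods: 1 of 3 neighbours < 2, below threshold.
  krill: 1 of 5 neighbours < 2, below threshold.
  limpets: 1 of 3 neighbours ≥ 1, goes locally extinct.
  nudibranchs: 1 of 3 neighbours < 3, below threshold.
Round 3 — checking thresholds:
  algae: 1 of 3 neighbours < 3, below threshold.
  copepods: 1 of 3 neighbours < 2, below threshold.
  jellies: 1 of 3 neighbours < 2, below threshold.
  krill: 2 of 5 neighbours ≥ 2, goes locally extinct.
  nudibranchs: 1 of 3 neighbours < 3, below threshold.
Round 4 — checking thresholds:
  algae: 2 of 3 neighbours < 3, below threshold.
  copepods: 2 of 3 neighbours ≥ 2, goes locally extinct.
  jellies: 1 of 3 neighbours < 2, below threshold.
  nudibranchs: 2 of 3 neighbours < 3, below threshold.
Round 5 — checking thresholds:
  algae: 3 of 3 neighbours ≥ 3, goes locally extinct.
  jellies: 1 of 3 neighbours < 2, below threshold.
  nudibranchs: 2 of 3 neighbours < 3, below threshold.
Round 6 — no new extinctions; cascade stops.

flatworms, jellies, nudibranchs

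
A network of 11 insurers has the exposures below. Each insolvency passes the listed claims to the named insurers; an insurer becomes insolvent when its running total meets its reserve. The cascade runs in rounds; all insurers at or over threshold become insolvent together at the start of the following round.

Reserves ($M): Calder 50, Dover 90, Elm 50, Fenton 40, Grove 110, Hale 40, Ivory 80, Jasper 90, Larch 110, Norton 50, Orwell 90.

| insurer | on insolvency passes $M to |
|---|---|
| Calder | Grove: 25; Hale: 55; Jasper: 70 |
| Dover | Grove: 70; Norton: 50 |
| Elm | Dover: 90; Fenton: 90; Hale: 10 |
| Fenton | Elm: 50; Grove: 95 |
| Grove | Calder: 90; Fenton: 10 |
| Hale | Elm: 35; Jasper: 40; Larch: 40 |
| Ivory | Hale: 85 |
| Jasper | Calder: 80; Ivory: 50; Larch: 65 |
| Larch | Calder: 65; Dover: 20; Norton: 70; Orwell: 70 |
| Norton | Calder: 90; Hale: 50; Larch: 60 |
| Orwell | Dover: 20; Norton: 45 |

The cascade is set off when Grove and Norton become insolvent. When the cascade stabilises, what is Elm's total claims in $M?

Round 1 — Grove, Norton become insolvent (initial).
  Calder: +90+90 → 180 ≥ 50
  Fenton: +10 → 10 < 40
  Hale: +50 → 50 ≥ 40
  Larch: +60 → 60 < 110
Round 2 — Calder, Hale become insolvent.
  Elm: +35 → 35 < 50
  Jasper: +70+40 → 110 ≥ 90
  Larch: +40 → 100 < 110
Round 3 — Jasper becomes insolvent.
  Ivory: +50 → 50 < 80
  Larch: +65 → 165 ≥ 110
Round 4 — Larch becomes insolvent.
  Dover: +20 → 20 < 90
  Orwell: +70 → 70 < 90
No further insolvencies.

35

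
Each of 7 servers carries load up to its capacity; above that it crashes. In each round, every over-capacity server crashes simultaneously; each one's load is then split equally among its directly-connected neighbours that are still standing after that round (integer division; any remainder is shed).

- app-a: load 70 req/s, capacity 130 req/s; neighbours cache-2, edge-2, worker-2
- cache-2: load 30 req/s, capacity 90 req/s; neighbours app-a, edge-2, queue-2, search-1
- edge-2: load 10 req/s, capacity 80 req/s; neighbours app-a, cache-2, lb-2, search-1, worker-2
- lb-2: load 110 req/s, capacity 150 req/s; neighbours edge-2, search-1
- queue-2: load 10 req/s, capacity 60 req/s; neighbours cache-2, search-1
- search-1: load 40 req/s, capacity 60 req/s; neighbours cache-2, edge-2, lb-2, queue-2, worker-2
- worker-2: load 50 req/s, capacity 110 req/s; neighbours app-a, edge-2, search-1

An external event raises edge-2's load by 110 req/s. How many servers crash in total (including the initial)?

Round 1 — edge-2 at 120 > 80. edge-2 crashes.
  edge-2 sheds 120 req/s to app-a, cache-2, lb-2, search-1, worker-2: 24 each.
    app-a: 70+24 = 94 ≤ 130
    cache-2: 30+24 = 54 ≤ 90
    lb-2: 110+24 = 134 ≤ 150
    search-1: 40+24 = 64 > 60
    worker-2: 50+24 = 74 ≤ 110
Round 2 — search-1 crashes.
  search-1 sheds 64 req/s to cache-2, lb-2, queue-2, worker-2: 16 each.
    cache-2: 54+16 = 70 ≤ 90
    lb-2: 134+16 = 150 ≤ 150
    queue-2: 10+16 = 26 ≤ 60
    worker-2: 74+16 = 90 ≤ 110
No further crashes.

2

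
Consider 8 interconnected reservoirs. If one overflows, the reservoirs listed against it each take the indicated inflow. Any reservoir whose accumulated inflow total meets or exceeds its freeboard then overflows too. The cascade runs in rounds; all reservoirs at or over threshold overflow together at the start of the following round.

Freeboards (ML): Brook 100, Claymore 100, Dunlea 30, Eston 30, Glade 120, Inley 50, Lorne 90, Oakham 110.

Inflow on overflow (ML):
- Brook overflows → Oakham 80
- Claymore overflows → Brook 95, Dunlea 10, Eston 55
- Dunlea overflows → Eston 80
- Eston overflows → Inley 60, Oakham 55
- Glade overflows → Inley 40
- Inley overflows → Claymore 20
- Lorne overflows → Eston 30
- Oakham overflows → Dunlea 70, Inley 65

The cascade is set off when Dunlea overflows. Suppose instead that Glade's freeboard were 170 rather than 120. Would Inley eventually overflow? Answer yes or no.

With Glade's freeboard at 170:
Round 1 — Dunlea overflows (initial).
  Eston: +80 → 80 ≥ 30
Round 2 — Eston overflows.
  Inley: +60 → 60 ≥ 50
  Oakham: +55 → 55 < 110
Round 3 — Inley overflows.
  Claymore: +20 → 20 < 100
No further overflows.

yes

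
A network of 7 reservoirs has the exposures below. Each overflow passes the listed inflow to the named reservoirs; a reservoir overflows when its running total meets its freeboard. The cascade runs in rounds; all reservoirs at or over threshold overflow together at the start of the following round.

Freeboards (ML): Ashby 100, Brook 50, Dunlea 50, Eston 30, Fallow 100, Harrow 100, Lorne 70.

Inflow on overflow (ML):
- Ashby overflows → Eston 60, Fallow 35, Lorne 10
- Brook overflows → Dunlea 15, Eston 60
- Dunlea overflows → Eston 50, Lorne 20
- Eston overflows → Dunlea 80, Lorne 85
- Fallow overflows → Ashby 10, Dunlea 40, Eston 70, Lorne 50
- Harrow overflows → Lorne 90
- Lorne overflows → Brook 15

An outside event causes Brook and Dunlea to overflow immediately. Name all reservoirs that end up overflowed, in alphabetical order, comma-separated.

Round 1 — Brook, Dunlea overflow (initial).
  Eston: +60+50 → 110 ≥ 30
  Lorne: +20 → 20 < 70
Round 2 — Eston overflows.
  Lorne: +85 → 105 ≥ 70
Round 3 — Lorne overflows.
No further overflows.

Brook, Dunlea, Eston, Lorne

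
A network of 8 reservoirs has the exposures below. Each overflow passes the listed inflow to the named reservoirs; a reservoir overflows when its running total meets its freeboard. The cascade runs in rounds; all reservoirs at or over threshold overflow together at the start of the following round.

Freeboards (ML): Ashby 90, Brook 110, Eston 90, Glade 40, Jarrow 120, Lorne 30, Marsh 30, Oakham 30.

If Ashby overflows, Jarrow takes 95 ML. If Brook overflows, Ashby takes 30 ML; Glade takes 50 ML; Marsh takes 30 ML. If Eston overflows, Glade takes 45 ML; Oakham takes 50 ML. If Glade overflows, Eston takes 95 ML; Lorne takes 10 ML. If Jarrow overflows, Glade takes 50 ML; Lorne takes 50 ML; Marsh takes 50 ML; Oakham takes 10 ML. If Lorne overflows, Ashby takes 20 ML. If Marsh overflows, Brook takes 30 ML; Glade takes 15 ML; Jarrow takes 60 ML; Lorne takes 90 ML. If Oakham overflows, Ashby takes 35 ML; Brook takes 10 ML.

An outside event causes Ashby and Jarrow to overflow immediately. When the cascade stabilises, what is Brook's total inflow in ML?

Round 1 — Ashby, Jarrow overflow (initial).
  Glade: +50 → 50 ≥ 40
  Lorne: +50 → 50 ≥ 30
  Marsh: +50 → 50 ≥ 30
  Oakham: +10 → 10 < 30
Round 2 — Glade, Lorne, Marsh overflow.
  Brook: +30 → 30 < 110
  Eston: +95 → 95 ≥ 90
Round 3 — Eston overflows.
  Oakham: +50 → 60 ≥ 30
Round 4 — Oakham overflows.
  Brook: +10 → 40 < 110
No further overflows.

40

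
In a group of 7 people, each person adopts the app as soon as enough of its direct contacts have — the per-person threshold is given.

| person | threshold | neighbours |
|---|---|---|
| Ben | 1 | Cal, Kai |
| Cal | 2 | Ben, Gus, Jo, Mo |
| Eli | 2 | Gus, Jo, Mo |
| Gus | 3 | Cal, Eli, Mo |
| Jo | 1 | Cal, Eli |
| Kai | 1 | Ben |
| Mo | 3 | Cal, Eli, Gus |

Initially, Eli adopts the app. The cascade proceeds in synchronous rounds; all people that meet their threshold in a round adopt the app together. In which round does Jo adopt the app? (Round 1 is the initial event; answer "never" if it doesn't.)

Round 1 — Eli adopts the app (initial).
Round 2 — checking thresholds:
  Gus: 1 of 3 neighbours < 3, holds.
  Jo: 1 of 2 neighbours ≥ 1, adopts the app.
  Mo: 1 of 3 neighbours < 3, holds.
Round 3 — no new adoptions; cascade stops.

2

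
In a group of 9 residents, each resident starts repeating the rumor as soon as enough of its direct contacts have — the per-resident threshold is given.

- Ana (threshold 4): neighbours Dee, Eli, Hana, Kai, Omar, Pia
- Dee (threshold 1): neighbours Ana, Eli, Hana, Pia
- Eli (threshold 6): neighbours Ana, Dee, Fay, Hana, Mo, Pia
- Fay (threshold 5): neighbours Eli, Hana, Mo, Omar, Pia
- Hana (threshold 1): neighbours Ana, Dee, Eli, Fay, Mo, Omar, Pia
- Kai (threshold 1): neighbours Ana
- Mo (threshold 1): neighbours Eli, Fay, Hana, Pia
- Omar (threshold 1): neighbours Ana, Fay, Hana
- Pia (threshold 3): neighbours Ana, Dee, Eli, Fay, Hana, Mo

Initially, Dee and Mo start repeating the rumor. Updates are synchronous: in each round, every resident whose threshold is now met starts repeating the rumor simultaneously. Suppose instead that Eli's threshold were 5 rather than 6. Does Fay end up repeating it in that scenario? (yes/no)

With Eli's threshold at 5:
Round 1 — Dee, Mo start repeating the rumor (initial).
Round 2 — checking thresholds:
  Ana: 1 of 6 neighbours < 4, below threshold.
  Eli: 2 of 6 neighbours < 5, below threshold.
  Fay: 1 of 5 neighbours < 5, below threshold.
  Hana: 2 of 7 neighbours ≥ 1, starts repeating the rumor.
  Pia: 2 of 6 neighbours < 3, below threshold.
Round 3 — checking thresholds:
  Ana: 2 of 6 neighbours < 4, below threshold.
  Eli: 3 of 6 neighbours < 5, below threshold.
  Fay: 2 of 5 neighbours < 5, below threshold.
  Omar: 1 of 3 neighbours ≥ 1, starts repeating the rumor.
  Pia: 3 of 6 neighbours ≥ 3, starts repeating the rumor.
Round 4 — checking thresholds:
  Ana: 4 of 6 neighbours ≥ 4, starts repeating the rumor.
  Eli: 4 of 6 neighbours < 5, below threshold.
  Fay: 4 of 5 neighbours < 5, below threshold.
Round 5 — checking thresholds:
  Eli: 5 of 6 neighbours ≥ 5, starts repeating the rumor.
  Fay: 4 of 5 neighbours < 5, below threshold.
  Kai: 1 of 1 neighbours ≥ 1, starts repeating the rumor.
Round 6 — checking thresholds:
  Fay: 5 of 5 neighbours ≥ 5, starts repeating the rumor.
Round 7 — no new spreads; cascade stops.

yes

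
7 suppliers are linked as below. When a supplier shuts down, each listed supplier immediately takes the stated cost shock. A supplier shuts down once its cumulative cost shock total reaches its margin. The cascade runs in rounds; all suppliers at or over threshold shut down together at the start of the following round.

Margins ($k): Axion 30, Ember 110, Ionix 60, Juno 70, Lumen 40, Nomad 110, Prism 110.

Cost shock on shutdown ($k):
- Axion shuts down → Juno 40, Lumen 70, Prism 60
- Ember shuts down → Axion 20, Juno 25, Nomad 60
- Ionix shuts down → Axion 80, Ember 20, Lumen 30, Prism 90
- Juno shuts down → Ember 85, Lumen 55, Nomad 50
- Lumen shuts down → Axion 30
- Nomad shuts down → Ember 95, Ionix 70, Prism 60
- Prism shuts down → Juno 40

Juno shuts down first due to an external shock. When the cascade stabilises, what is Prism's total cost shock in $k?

Round 1 — Juno shuts down (initial).
  Ember: +85 → 85 < 110
  Lumen: +55 → 55 ≥ 40
  Nomad: +50 → 50 < 110
Round 2 — Lumen shuts down.
  Axion: +30 → 30 ≥ 30
Round 3 — Axion shuts down.
  Prism: +60 → 60 < 110
No further shutdowns.

60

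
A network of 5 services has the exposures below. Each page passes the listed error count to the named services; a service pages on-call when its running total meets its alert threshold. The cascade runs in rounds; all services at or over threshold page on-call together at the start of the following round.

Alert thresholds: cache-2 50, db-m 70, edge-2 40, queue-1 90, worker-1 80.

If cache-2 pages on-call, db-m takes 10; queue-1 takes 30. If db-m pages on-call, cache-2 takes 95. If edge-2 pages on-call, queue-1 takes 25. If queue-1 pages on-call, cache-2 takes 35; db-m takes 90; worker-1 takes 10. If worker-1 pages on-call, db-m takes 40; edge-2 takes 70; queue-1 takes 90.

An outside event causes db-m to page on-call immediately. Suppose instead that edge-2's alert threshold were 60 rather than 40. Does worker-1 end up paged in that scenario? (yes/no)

no

With edge-2's alert threshold at 60:
Round 1 — db-m pages on-call (initial).
  cache-2: +95 → 95 ≥ 50
Round 2 — cache-2 pages on-call.
  queue-1: +30 → 30 < 90
No further pages.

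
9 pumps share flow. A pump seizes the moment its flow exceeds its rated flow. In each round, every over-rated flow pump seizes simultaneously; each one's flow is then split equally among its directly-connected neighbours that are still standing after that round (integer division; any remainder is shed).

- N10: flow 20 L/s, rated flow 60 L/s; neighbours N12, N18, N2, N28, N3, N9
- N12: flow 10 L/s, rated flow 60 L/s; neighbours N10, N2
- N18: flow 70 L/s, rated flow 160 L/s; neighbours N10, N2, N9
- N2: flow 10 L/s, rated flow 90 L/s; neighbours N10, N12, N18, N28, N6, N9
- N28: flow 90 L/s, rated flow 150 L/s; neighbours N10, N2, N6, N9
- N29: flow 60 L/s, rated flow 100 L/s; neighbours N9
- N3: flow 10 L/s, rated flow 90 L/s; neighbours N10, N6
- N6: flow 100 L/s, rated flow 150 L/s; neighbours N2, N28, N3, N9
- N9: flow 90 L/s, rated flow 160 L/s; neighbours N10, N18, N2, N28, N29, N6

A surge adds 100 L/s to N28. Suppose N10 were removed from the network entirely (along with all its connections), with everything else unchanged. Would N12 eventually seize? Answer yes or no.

yes

With N10 removed:
Round 1 — N28 at 190 > 150. N28 seizes.
  N28 sheds 190 L/s to N2, N6, N9: 63 each (1 lost).
    N2: 10+63 = 73 ≤ 90
    N6: 100+63 = 163 > 150
    N9: 90+63 = 153 ≤ 160
Round 2 — N6 seizes.
  N6 sheds 163 L/s to N2, N3, N9: 54 each (1 lost).
    N2: 73+54 = 127 > 90
    N3: 10+54 = 64 ≤ 90
    N9: 153+54 = 207 > 160
Round 3 — N2, N9 seize.
  N2 sheds 127 L/s to N12, N18: 63 each (1 lost).
    N12: 10+63 = 73 > 60
    N18: 70+63 = 133 ≤ 160
  N9 sheds 207 L/s to N18, N29: 103 each (1 lost).
    N18: 133+103 = 236 > 160
    N29: 60+103 = 163 > 100
Round 4 — N12, N18, N29 seize.
  N12 sheds 73 L/s: no online neighbours, lost.
  N18 sheds 236 L/s: no online neighbours, lost.
  N29 sheds 163 L/s: no online neighbours, lost.
No further seizures.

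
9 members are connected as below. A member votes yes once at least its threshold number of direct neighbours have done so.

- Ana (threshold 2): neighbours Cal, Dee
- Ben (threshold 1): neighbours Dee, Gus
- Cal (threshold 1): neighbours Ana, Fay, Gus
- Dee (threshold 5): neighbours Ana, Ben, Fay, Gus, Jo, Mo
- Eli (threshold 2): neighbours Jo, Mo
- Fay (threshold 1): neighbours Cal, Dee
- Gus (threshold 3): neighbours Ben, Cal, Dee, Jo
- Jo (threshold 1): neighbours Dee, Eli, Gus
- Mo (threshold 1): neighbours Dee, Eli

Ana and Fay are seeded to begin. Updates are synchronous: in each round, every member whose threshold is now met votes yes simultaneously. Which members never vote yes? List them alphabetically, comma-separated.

Ben, Dee, Eli, Gus, Jo, Mo

Round 1 — Ana, Fay vote yes (initial).
Round 2 — checking thresholds:
  Cal: 2 of 3 neighbours ≥ 1, votes yes.
  Dee: 2 of 6 neighbours < 5, not yet.
Round 3 — no new yes votes; cascade stops.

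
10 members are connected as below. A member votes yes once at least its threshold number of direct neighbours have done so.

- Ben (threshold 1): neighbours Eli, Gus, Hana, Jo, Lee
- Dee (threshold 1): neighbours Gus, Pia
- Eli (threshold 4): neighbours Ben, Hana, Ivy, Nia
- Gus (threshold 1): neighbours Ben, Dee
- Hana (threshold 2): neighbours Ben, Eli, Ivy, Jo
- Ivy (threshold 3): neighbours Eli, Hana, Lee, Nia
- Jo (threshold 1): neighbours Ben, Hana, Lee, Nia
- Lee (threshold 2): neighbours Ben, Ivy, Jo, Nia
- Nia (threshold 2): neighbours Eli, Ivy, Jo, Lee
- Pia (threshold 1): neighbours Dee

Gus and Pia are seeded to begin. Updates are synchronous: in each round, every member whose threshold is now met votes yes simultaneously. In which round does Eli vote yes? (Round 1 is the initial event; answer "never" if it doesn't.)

7

Round 1 — Gus, Pia vote yes (initial).
Round 2 — checking thresholds:
  Ben: 1 of 5 neighbours ≥ 1, votes yes.
  Dee: 2 of 2 neighbours ≥ 1, votes yes.
Round 3 — checking thresholds:
  Eli: 1 of 4 neighbours < 4, holds.
  Hana: 1 of 4 neighbours < 2, holds.
  Jo: 1 of 4 neighbours ≥ 1, votes yes.
  Lee: 1 of 4 neighbours < 2, holds.
Round 4 — checking thresholds:
  Eli: 1 of 4 neighbours < 4, holds.
  Hana: 2 of 4 neighbours ≥ 2, votes yes.
  Lee: 2 of 4 neighbours ≥ 2, votes yes.
  Nia: 1 of 4 neighbours < 2, holds.
Round 5 — checking thresholds:
  Eli: 2 of 4 neighbours < 4, holds.
  Ivy: 2 of 4 neighbours < 3, holds.
  Nia: 2 of 4 neighbours ≥ 2, votes yes.
Round 6 — checking thresholds:
  Eli: 3 of 4 neighbours < 4, holds.
  Ivy: 3 of 4 neighbours ≥ 3, votes yes.
Round 7 — checking thresholds:
  Eli: 4 of 4 neighbours ≥ 4, votes yes.
Round 8 — no new yes votes; cascade stops.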